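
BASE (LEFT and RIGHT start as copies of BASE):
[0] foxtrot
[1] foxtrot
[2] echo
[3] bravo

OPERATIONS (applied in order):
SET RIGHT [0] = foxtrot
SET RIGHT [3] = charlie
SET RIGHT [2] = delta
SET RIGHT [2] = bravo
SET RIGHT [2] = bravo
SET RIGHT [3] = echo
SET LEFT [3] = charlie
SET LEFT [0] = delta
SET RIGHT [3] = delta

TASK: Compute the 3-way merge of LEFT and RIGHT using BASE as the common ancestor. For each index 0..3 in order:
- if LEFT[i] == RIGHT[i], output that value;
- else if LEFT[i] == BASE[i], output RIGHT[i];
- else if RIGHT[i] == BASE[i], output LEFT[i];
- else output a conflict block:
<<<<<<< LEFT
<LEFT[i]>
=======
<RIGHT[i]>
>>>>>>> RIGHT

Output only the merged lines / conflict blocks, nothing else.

Final LEFT:  [delta, foxtrot, echo, charlie]
Final RIGHT: [foxtrot, foxtrot, bravo, delta]
i=0: L=delta, R=foxtrot=BASE -> take LEFT -> delta
i=1: L=foxtrot R=foxtrot -> agree -> foxtrot
i=2: L=echo=BASE, R=bravo -> take RIGHT -> bravo
i=3: BASE=bravo L=charlie R=delta all differ -> CONFLICT

Answer: delta
foxtrot
bravo
<<<<<<< LEFT
charlie
=======
delta
>>>>>>> RIGHT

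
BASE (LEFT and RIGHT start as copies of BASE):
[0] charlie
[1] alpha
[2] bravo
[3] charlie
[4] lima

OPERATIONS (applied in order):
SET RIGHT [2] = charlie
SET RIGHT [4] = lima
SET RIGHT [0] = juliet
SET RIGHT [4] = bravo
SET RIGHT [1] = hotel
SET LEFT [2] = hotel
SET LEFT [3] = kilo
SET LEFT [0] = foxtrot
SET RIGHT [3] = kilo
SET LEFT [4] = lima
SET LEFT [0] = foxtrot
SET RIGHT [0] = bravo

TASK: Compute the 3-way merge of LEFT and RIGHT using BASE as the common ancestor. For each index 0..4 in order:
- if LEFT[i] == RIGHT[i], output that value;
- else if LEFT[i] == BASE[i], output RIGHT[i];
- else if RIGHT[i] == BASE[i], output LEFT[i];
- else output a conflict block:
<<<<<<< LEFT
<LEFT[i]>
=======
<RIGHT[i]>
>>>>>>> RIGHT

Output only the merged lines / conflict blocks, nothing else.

Answer: <<<<<<< LEFT
foxtrot
=======
bravo
>>>>>>> RIGHT
hotel
<<<<<<< LEFT
hotel
=======
charlie
>>>>>>> RIGHT
kilo
bravo

Derivation:
Final LEFT:  [foxtrot, alpha, hotel, kilo, lima]
Final RIGHT: [bravo, hotel, charlie, kilo, bravo]
i=0: BASE=charlie L=foxtrot R=bravo all differ -> CONFLICT
i=1: L=alpha=BASE, R=hotel -> take RIGHT -> hotel
i=2: BASE=bravo L=hotel R=charlie all differ -> CONFLICT
i=3: L=kilo R=kilo -> agree -> kilo
i=4: L=lima=BASE, R=bravo -> take RIGHT -> bravo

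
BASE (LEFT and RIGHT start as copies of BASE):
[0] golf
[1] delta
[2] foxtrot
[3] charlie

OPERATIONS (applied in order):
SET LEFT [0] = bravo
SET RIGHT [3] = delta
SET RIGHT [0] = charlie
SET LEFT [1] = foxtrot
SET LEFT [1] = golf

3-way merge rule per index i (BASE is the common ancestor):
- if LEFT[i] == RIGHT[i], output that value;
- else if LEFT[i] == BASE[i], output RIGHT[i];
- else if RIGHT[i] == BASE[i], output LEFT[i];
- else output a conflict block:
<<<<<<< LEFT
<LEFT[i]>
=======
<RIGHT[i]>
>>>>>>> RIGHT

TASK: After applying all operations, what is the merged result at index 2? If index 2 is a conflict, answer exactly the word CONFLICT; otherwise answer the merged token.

Final LEFT:  [bravo, golf, foxtrot, charlie]
Final RIGHT: [charlie, delta, foxtrot, delta]
i=0: BASE=golf L=bravo R=charlie all differ -> CONFLICT
i=1: L=golf, R=delta=BASE -> take LEFT -> golf
i=2: L=foxtrot R=foxtrot -> agree -> foxtrot
i=3: L=charlie=BASE, R=delta -> take RIGHT -> delta
Index 2 -> foxtrot

Answer: foxtrot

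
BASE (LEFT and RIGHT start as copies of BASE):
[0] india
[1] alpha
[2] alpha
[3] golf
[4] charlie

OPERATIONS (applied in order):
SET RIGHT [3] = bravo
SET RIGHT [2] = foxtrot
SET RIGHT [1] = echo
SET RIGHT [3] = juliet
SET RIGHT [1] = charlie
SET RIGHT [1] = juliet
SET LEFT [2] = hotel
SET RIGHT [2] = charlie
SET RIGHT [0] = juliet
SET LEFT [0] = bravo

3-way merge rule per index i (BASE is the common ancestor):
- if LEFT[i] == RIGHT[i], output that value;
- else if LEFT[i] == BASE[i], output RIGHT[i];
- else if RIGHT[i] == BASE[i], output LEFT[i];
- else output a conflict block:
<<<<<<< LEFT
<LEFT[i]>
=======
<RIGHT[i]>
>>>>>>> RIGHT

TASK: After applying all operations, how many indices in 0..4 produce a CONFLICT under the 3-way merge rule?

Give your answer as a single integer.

Final LEFT:  [bravo, alpha, hotel, golf, charlie]
Final RIGHT: [juliet, juliet, charlie, juliet, charlie]
i=0: BASE=india L=bravo R=juliet all differ -> CONFLICT
i=1: L=alpha=BASE, R=juliet -> take RIGHT -> juliet
i=2: BASE=alpha L=hotel R=charlie all differ -> CONFLICT
i=3: L=golf=BASE, R=juliet -> take RIGHT -> juliet
i=4: L=charlie R=charlie -> agree -> charlie
Conflict count: 2

Answer: 2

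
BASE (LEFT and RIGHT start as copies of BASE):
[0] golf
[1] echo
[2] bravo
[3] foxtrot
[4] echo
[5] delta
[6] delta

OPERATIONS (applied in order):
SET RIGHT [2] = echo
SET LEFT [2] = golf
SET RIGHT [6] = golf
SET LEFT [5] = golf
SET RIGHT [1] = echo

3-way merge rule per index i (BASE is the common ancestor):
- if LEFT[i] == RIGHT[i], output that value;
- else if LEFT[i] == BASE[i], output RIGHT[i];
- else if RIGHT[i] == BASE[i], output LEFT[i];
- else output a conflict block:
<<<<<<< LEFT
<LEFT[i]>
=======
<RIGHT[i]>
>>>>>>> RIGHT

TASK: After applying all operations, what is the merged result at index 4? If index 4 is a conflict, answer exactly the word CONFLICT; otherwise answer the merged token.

Answer: echo

Derivation:
Final LEFT:  [golf, echo, golf, foxtrot, echo, golf, delta]
Final RIGHT: [golf, echo, echo, foxtrot, echo, delta, golf]
i=0: L=golf R=golf -> agree -> golf
i=1: L=echo R=echo -> agree -> echo
i=2: BASE=bravo L=golf R=echo all differ -> CONFLICT
i=3: L=foxtrot R=foxtrot -> agree -> foxtrot
i=4: L=echo R=echo -> agree -> echo
i=5: L=golf, R=delta=BASE -> take LEFT -> golf
i=6: L=delta=BASE, R=golf -> take RIGHT -> golf
Index 4 -> echo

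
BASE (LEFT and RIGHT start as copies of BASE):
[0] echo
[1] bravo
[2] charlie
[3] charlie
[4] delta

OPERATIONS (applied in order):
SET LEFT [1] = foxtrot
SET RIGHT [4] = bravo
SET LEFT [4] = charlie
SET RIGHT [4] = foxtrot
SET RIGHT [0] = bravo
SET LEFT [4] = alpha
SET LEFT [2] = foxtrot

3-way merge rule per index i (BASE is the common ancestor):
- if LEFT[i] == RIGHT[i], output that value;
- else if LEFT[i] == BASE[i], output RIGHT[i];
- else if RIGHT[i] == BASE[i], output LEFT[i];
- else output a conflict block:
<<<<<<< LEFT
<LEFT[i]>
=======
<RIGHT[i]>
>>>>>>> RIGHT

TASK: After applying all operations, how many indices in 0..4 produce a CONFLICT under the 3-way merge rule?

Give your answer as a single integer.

Final LEFT:  [echo, foxtrot, foxtrot, charlie, alpha]
Final RIGHT: [bravo, bravo, charlie, charlie, foxtrot]
i=0: L=echo=BASE, R=bravo -> take RIGHT -> bravo
i=1: L=foxtrot, R=bravo=BASE -> take LEFT -> foxtrot
i=2: L=foxtrot, R=charlie=BASE -> take LEFT -> foxtrot
i=3: L=charlie R=charlie -> agree -> charlie
i=4: BASE=delta L=alpha R=foxtrot all differ -> CONFLICT
Conflict count: 1

Answer: 1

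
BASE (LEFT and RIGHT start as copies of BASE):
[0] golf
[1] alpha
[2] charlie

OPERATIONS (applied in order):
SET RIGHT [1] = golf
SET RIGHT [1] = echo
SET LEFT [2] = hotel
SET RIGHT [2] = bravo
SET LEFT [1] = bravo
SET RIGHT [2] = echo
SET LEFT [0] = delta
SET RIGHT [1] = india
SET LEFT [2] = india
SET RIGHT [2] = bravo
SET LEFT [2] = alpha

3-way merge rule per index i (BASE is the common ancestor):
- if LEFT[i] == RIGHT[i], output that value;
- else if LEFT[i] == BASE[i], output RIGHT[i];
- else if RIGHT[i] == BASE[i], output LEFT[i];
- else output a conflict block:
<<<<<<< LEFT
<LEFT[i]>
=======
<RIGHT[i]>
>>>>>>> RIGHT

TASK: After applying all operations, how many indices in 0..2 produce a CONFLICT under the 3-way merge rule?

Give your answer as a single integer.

Final LEFT:  [delta, bravo, alpha]
Final RIGHT: [golf, india, bravo]
i=0: L=delta, R=golf=BASE -> take LEFT -> delta
i=1: BASE=alpha L=bravo R=india all differ -> CONFLICT
i=2: BASE=charlie L=alpha R=bravo all differ -> CONFLICT
Conflict count: 2

Answer: 2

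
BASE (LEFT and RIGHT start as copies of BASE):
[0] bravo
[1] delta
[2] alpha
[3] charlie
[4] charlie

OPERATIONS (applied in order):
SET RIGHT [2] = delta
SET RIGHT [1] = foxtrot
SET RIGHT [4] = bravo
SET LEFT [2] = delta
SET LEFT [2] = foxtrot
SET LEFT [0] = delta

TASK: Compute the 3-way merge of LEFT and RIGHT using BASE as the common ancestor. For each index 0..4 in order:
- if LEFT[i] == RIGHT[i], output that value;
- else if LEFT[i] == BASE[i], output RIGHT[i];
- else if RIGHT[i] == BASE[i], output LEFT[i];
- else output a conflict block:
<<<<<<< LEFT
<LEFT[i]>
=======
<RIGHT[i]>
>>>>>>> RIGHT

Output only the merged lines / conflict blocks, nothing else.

Final LEFT:  [delta, delta, foxtrot, charlie, charlie]
Final RIGHT: [bravo, foxtrot, delta, charlie, bravo]
i=0: L=delta, R=bravo=BASE -> take LEFT -> delta
i=1: L=delta=BASE, R=foxtrot -> take RIGHT -> foxtrot
i=2: BASE=alpha L=foxtrot R=delta all differ -> CONFLICT
i=3: L=charlie R=charlie -> agree -> charlie
i=4: L=charlie=BASE, R=bravo -> take RIGHT -> bravo

Answer: delta
foxtrot
<<<<<<< LEFT
foxtrot
=======
delta
>>>>>>> RIGHT
charlie
bravo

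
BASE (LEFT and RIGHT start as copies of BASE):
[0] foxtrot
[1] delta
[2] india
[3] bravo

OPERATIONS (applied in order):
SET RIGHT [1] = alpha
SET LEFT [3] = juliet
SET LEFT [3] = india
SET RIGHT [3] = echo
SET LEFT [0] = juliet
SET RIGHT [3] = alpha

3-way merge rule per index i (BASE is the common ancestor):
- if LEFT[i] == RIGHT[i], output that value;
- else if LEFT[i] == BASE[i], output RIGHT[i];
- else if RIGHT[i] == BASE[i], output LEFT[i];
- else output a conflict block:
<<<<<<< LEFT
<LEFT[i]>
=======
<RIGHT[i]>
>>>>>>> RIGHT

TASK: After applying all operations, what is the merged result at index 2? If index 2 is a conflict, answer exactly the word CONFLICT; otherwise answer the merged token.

Answer: india

Derivation:
Final LEFT:  [juliet, delta, india, india]
Final RIGHT: [foxtrot, alpha, india, alpha]
i=0: L=juliet, R=foxtrot=BASE -> take LEFT -> juliet
i=1: L=delta=BASE, R=alpha -> take RIGHT -> alpha
i=2: L=india R=india -> agree -> india
i=3: BASE=bravo L=india R=alpha all differ -> CONFLICT
Index 2 -> india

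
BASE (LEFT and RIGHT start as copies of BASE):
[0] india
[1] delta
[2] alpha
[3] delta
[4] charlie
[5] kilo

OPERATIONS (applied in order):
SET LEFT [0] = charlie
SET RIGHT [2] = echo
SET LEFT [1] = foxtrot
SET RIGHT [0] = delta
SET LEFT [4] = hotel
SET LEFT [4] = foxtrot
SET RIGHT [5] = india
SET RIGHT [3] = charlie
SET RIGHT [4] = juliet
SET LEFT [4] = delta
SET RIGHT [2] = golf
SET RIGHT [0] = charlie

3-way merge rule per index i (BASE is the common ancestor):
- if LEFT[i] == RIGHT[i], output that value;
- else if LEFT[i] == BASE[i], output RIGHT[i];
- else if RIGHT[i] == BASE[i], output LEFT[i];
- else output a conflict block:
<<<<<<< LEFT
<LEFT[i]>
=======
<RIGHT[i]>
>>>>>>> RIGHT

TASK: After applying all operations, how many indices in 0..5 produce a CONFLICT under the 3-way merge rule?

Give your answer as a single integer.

Answer: 1

Derivation:
Final LEFT:  [charlie, foxtrot, alpha, delta, delta, kilo]
Final RIGHT: [charlie, delta, golf, charlie, juliet, india]
i=0: L=charlie R=charlie -> agree -> charlie
i=1: L=foxtrot, R=delta=BASE -> take LEFT -> foxtrot
i=2: L=alpha=BASE, R=golf -> take RIGHT -> golf
i=3: L=delta=BASE, R=charlie -> take RIGHT -> charlie
i=4: BASE=charlie L=delta R=juliet all differ -> CONFLICT
i=5: L=kilo=BASE, R=india -> take RIGHT -> india
Conflict count: 1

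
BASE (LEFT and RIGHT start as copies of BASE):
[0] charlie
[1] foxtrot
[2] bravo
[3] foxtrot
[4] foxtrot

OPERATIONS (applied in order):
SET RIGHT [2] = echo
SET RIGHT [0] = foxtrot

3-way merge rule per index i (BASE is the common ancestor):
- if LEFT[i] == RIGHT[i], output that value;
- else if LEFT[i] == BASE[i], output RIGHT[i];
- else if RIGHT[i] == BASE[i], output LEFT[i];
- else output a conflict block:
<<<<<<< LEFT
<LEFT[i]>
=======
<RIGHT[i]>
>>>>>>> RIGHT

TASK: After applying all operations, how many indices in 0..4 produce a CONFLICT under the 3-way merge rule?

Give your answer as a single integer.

Answer: 0

Derivation:
Final LEFT:  [charlie, foxtrot, bravo, foxtrot, foxtrot]
Final RIGHT: [foxtrot, foxtrot, echo, foxtrot, foxtrot]
i=0: L=charlie=BASE, R=foxtrot -> take RIGHT -> foxtrot
i=1: L=foxtrot R=foxtrot -> agree -> foxtrot
i=2: L=bravo=BASE, R=echo -> take RIGHT -> echo
i=3: L=foxtrot R=foxtrot -> agree -> foxtrot
i=4: L=foxtrot R=foxtrot -> agree -> foxtrot
Conflict count: 0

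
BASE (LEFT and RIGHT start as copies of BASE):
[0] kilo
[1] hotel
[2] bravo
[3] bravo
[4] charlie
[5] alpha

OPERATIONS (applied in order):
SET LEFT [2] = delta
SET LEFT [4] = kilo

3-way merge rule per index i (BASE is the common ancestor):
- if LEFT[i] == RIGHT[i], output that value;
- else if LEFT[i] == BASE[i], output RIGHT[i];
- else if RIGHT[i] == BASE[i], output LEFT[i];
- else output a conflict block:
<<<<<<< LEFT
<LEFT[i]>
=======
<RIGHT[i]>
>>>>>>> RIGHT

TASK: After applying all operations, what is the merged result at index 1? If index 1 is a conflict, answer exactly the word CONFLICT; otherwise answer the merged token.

Answer: hotel

Derivation:
Final LEFT:  [kilo, hotel, delta, bravo, kilo, alpha]
Final RIGHT: [kilo, hotel, bravo, bravo, charlie, alpha]
i=0: L=kilo R=kilo -> agree -> kilo
i=1: L=hotel R=hotel -> agree -> hotel
i=2: L=delta, R=bravo=BASE -> take LEFT -> delta
i=3: L=bravo R=bravo -> agree -> bravo
i=4: L=kilo, R=charlie=BASE -> take LEFT -> kilo
i=5: L=alpha R=alpha -> agree -> alpha
Index 1 -> hotel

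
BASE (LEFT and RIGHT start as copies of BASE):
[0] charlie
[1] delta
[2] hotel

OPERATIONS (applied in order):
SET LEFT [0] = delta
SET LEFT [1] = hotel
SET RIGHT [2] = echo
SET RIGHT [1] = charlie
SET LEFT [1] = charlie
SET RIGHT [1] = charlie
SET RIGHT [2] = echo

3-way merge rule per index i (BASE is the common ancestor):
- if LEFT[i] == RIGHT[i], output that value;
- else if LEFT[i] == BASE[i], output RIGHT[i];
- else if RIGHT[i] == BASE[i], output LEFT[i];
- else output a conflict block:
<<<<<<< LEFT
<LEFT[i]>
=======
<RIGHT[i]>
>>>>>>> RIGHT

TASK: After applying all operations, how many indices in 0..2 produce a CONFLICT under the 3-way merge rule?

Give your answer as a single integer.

Final LEFT:  [delta, charlie, hotel]
Final RIGHT: [charlie, charlie, echo]
i=0: L=delta, R=charlie=BASE -> take LEFT -> delta
i=1: L=charlie R=charlie -> agree -> charlie
i=2: L=hotel=BASE, R=echo -> take RIGHT -> echo
Conflict count: 0

Answer: 0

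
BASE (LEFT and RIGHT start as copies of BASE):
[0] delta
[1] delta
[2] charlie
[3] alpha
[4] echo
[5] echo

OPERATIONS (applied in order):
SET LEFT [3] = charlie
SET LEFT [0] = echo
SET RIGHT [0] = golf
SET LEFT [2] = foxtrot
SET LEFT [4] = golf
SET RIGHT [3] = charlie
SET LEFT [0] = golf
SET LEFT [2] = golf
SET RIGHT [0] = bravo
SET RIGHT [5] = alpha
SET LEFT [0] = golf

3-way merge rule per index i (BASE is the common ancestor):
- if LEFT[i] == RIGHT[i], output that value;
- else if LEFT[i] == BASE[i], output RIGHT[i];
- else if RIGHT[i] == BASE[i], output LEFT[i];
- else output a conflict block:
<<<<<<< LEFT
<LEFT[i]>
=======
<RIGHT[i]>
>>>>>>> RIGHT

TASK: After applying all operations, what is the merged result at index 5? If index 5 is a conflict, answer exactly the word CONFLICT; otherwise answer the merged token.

Final LEFT:  [golf, delta, golf, charlie, golf, echo]
Final RIGHT: [bravo, delta, charlie, charlie, echo, alpha]
i=0: BASE=delta L=golf R=bravo all differ -> CONFLICT
i=1: L=delta R=delta -> agree -> delta
i=2: L=golf, R=charlie=BASE -> take LEFT -> golf
i=3: L=charlie R=charlie -> agree -> charlie
i=4: L=golf, R=echo=BASE -> take LEFT -> golf
i=5: L=echo=BASE, R=alpha -> take RIGHT -> alpha
Index 5 -> alpha

Answer: alpha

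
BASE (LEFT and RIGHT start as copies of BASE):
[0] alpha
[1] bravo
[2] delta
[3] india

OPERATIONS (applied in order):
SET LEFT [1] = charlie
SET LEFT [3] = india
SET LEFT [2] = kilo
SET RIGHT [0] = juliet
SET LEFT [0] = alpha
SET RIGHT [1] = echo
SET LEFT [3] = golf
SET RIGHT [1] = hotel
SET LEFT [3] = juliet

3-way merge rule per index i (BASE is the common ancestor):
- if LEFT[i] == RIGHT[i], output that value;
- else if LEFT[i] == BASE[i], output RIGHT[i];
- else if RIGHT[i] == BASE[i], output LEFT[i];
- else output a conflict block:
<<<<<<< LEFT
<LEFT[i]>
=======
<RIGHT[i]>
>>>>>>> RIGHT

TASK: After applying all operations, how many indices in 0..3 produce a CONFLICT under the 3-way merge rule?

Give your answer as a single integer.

Final LEFT:  [alpha, charlie, kilo, juliet]
Final RIGHT: [juliet, hotel, delta, india]
i=0: L=alpha=BASE, R=juliet -> take RIGHT -> juliet
i=1: BASE=bravo L=charlie R=hotel all differ -> CONFLICT
i=2: L=kilo, R=delta=BASE -> take LEFT -> kilo
i=3: L=juliet, R=india=BASE -> take LEFT -> juliet
Conflict count: 1

Answer: 1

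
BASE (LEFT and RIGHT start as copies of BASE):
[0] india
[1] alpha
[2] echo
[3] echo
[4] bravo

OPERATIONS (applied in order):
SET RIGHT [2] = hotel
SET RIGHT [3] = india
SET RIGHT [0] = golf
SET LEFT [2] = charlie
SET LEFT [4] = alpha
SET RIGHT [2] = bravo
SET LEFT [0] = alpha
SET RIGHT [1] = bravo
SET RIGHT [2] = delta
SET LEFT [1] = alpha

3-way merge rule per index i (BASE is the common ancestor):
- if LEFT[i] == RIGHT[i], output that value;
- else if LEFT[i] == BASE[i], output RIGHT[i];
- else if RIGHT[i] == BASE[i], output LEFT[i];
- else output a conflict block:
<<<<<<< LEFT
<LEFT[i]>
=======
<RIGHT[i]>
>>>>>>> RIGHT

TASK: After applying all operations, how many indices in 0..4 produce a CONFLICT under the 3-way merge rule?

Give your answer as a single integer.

Final LEFT:  [alpha, alpha, charlie, echo, alpha]
Final RIGHT: [golf, bravo, delta, india, bravo]
i=0: BASE=india L=alpha R=golf all differ -> CONFLICT
i=1: L=alpha=BASE, R=bravo -> take RIGHT -> bravo
i=2: BASE=echo L=charlie R=delta all differ -> CONFLICT
i=3: L=echo=BASE, R=india -> take RIGHT -> india
i=4: L=alpha, R=bravo=BASE -> take LEFT -> alpha
Conflict count: 2

Answer: 2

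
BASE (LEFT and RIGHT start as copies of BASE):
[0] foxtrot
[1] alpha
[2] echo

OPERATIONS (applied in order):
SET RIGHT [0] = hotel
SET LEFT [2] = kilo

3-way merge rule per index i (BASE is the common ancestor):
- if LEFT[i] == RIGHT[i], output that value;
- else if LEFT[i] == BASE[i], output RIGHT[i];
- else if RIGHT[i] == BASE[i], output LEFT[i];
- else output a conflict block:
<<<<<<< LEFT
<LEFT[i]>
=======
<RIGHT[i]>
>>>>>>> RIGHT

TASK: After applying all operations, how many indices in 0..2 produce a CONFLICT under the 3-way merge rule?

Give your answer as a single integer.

Final LEFT:  [foxtrot, alpha, kilo]
Final RIGHT: [hotel, alpha, echo]
i=0: L=foxtrot=BASE, R=hotel -> take RIGHT -> hotel
i=1: L=alpha R=alpha -> agree -> alpha
i=2: L=kilo, R=echo=BASE -> take LEFT -> kilo
Conflict count: 0

Answer: 0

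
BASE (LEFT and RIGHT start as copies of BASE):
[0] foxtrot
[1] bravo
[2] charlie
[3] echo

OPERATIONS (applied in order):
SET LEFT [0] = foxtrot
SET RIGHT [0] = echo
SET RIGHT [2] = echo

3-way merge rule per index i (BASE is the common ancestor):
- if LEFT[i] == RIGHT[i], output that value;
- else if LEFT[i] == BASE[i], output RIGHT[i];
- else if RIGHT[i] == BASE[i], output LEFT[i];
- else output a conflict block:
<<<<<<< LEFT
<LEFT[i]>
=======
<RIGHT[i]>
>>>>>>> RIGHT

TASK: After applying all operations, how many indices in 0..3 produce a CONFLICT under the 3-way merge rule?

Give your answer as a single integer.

Final LEFT:  [foxtrot, bravo, charlie, echo]
Final RIGHT: [echo, bravo, echo, echo]
i=0: L=foxtrot=BASE, R=echo -> take RIGHT -> echo
i=1: L=bravo R=bravo -> agree -> bravo
i=2: L=charlie=BASE, R=echo -> take RIGHT -> echo
i=3: L=echo R=echo -> agree -> echo
Conflict count: 0

Answer: 0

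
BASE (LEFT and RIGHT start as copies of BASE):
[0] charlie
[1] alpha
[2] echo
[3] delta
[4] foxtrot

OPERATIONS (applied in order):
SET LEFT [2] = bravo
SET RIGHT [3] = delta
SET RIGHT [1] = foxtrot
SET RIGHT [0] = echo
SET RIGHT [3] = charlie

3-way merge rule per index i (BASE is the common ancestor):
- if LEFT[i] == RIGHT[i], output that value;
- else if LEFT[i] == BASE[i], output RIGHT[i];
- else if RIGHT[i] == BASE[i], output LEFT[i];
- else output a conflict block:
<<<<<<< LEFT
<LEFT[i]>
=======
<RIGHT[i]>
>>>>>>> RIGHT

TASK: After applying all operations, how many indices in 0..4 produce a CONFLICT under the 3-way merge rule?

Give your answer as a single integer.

Final LEFT:  [charlie, alpha, bravo, delta, foxtrot]
Final RIGHT: [echo, foxtrot, echo, charlie, foxtrot]
i=0: L=charlie=BASE, R=echo -> take RIGHT -> echo
i=1: L=alpha=BASE, R=foxtrot -> take RIGHT -> foxtrot
i=2: L=bravo, R=echo=BASE -> take LEFT -> bravo
i=3: L=delta=BASE, R=charlie -> take RIGHT -> charlie
i=4: L=foxtrot R=foxtrot -> agree -> foxtrot
Conflict count: 0

Answer: 0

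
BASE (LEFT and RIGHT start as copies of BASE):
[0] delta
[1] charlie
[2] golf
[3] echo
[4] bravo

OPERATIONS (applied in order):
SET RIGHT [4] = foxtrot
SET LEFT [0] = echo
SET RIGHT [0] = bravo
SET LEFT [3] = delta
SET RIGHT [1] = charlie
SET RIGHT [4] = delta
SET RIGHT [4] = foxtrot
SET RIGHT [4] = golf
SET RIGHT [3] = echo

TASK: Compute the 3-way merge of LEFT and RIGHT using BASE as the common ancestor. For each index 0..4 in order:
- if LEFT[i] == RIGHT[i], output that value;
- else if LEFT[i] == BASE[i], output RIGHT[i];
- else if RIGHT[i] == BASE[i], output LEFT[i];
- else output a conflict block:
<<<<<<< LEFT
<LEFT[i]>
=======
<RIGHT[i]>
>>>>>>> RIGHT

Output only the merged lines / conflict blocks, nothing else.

Final LEFT:  [echo, charlie, golf, delta, bravo]
Final RIGHT: [bravo, charlie, golf, echo, golf]
i=0: BASE=delta L=echo R=bravo all differ -> CONFLICT
i=1: L=charlie R=charlie -> agree -> charlie
i=2: L=golf R=golf -> agree -> golf
i=3: L=delta, R=echo=BASE -> take LEFT -> delta
i=4: L=bravo=BASE, R=golf -> take RIGHT -> golf

Answer: <<<<<<< LEFT
echo
=======
bravo
>>>>>>> RIGHT
charlie
golf
delta
golf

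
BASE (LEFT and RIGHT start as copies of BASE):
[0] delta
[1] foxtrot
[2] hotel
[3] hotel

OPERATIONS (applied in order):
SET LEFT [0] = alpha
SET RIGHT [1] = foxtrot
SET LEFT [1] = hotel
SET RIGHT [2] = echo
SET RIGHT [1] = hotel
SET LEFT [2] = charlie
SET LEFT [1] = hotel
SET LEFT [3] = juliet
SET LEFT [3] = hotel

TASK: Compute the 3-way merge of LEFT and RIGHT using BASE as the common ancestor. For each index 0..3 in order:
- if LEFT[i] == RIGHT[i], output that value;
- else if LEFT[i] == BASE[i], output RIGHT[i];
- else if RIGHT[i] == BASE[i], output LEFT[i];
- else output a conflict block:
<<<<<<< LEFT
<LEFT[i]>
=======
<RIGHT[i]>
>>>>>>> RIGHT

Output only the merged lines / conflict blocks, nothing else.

Answer: alpha
hotel
<<<<<<< LEFT
charlie
=======
echo
>>>>>>> RIGHT
hotel

Derivation:
Final LEFT:  [alpha, hotel, charlie, hotel]
Final RIGHT: [delta, hotel, echo, hotel]
i=0: L=alpha, R=delta=BASE -> take LEFT -> alpha
i=1: L=hotel R=hotel -> agree -> hotel
i=2: BASE=hotel L=charlie R=echo all differ -> CONFLICT
i=3: L=hotel R=hotel -> agree -> hotel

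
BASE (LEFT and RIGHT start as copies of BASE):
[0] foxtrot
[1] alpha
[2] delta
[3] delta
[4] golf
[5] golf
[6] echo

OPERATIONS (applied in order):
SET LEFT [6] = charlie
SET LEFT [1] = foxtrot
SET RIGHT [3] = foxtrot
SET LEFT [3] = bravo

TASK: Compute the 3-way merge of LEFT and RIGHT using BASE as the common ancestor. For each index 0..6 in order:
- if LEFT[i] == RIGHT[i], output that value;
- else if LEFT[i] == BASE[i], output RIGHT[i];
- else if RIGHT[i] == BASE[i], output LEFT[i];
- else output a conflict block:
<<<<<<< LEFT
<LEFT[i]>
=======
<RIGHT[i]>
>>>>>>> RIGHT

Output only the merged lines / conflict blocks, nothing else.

Answer: foxtrot
foxtrot
delta
<<<<<<< LEFT
bravo
=======
foxtrot
>>>>>>> RIGHT
golf
golf
charlie

Derivation:
Final LEFT:  [foxtrot, foxtrot, delta, bravo, golf, golf, charlie]
Final RIGHT: [foxtrot, alpha, delta, foxtrot, golf, golf, echo]
i=0: L=foxtrot R=foxtrot -> agree -> foxtrot
i=1: L=foxtrot, R=alpha=BASE -> take LEFT -> foxtrot
i=2: L=delta R=delta -> agree -> delta
i=3: BASE=delta L=bravo R=foxtrot all differ -> CONFLICT
i=4: L=golf R=golf -> agree -> golf
i=5: L=golf R=golf -> agree -> golf
i=6: L=charlie, R=echo=BASE -> take LEFT -> charlie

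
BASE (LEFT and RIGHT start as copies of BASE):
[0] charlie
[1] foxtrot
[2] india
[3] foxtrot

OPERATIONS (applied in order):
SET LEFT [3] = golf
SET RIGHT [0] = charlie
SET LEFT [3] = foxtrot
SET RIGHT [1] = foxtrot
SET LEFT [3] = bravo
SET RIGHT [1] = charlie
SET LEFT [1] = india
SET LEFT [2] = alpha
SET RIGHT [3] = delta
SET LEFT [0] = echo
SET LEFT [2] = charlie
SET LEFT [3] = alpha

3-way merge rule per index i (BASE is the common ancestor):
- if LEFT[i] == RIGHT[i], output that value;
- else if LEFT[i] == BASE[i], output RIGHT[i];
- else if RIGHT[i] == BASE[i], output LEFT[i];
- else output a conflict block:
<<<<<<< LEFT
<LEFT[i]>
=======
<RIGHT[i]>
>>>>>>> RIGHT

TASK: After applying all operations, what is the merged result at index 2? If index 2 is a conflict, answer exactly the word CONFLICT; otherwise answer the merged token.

Final LEFT:  [echo, india, charlie, alpha]
Final RIGHT: [charlie, charlie, india, delta]
i=0: L=echo, R=charlie=BASE -> take LEFT -> echo
i=1: BASE=foxtrot L=india R=charlie all differ -> CONFLICT
i=2: L=charlie, R=india=BASE -> take LEFT -> charlie
i=3: BASE=foxtrot L=alpha R=delta all differ -> CONFLICT
Index 2 -> charlie

Answer: charlie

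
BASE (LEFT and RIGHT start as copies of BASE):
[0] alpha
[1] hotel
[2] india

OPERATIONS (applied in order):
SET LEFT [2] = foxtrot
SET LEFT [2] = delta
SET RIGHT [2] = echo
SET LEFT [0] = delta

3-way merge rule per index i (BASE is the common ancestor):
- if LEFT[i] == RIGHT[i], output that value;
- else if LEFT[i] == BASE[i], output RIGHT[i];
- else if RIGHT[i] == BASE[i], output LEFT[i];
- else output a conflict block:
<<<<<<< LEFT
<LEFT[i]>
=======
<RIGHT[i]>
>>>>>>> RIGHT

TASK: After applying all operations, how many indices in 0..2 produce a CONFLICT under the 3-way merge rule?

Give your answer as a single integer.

Final LEFT:  [delta, hotel, delta]
Final RIGHT: [alpha, hotel, echo]
i=0: L=delta, R=alpha=BASE -> take LEFT -> delta
i=1: L=hotel R=hotel -> agree -> hotel
i=2: BASE=india L=delta R=echo all differ -> CONFLICT
Conflict count: 1

Answer: 1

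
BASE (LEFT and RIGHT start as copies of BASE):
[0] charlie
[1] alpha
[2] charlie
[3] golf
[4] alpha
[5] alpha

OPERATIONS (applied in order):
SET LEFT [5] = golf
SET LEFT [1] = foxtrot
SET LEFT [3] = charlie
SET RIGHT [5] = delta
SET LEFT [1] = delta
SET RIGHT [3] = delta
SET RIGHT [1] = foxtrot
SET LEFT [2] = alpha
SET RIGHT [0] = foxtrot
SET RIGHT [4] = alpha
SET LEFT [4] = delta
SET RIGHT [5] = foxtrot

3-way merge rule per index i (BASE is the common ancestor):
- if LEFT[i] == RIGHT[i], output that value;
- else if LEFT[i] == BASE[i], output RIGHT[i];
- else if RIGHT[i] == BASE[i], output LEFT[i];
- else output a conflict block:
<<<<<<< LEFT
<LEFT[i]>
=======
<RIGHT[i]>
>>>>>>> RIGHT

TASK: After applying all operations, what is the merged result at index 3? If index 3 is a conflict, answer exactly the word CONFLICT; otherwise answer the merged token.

Answer: CONFLICT

Derivation:
Final LEFT:  [charlie, delta, alpha, charlie, delta, golf]
Final RIGHT: [foxtrot, foxtrot, charlie, delta, alpha, foxtrot]
i=0: L=charlie=BASE, R=foxtrot -> take RIGHT -> foxtrot
i=1: BASE=alpha L=delta R=foxtrot all differ -> CONFLICT
i=2: L=alpha, R=charlie=BASE -> take LEFT -> alpha
i=3: BASE=golf L=charlie R=delta all differ -> CONFLICT
i=4: L=delta, R=alpha=BASE -> take LEFT -> delta
i=5: BASE=alpha L=golf R=foxtrot all differ -> CONFLICT
Index 3 -> CONFLICT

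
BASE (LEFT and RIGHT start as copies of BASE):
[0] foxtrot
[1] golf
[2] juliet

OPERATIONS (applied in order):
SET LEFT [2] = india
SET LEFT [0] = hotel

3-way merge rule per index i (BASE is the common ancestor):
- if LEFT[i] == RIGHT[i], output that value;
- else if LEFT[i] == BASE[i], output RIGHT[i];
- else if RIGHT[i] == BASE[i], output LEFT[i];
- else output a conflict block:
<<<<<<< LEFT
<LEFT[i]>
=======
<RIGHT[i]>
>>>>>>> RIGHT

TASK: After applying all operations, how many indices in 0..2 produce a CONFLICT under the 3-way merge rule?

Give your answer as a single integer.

Answer: 0

Derivation:
Final LEFT:  [hotel, golf, india]
Final RIGHT: [foxtrot, golf, juliet]
i=0: L=hotel, R=foxtrot=BASE -> take LEFT -> hotel
i=1: L=golf R=golf -> agree -> golf
i=2: L=india, R=juliet=BASE -> take LEFT -> india
Conflict count: 0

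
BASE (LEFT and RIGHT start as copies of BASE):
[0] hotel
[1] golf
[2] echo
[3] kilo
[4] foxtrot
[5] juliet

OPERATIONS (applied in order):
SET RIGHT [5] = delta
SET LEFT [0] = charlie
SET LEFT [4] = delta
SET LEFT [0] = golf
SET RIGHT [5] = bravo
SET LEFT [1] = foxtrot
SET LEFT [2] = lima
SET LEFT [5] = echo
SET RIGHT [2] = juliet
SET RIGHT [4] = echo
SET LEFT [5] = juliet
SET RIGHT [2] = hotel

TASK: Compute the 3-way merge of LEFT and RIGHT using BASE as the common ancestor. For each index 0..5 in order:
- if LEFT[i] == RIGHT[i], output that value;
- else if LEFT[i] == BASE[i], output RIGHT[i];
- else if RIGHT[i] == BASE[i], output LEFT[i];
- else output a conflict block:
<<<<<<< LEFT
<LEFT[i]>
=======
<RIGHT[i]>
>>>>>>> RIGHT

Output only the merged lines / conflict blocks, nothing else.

Answer: golf
foxtrot
<<<<<<< LEFT
lima
=======
hotel
>>>>>>> RIGHT
kilo
<<<<<<< LEFT
delta
=======
echo
>>>>>>> RIGHT
bravo

Derivation:
Final LEFT:  [golf, foxtrot, lima, kilo, delta, juliet]
Final RIGHT: [hotel, golf, hotel, kilo, echo, bravo]
i=0: L=golf, R=hotel=BASE -> take LEFT -> golf
i=1: L=foxtrot, R=golf=BASE -> take LEFT -> foxtrot
i=2: BASE=echo L=lima R=hotel all differ -> CONFLICT
i=3: L=kilo R=kilo -> agree -> kilo
i=4: BASE=foxtrot L=delta R=echo all differ -> CONFLICT
i=5: L=juliet=BASE, R=bravo -> take RIGHT -> bravo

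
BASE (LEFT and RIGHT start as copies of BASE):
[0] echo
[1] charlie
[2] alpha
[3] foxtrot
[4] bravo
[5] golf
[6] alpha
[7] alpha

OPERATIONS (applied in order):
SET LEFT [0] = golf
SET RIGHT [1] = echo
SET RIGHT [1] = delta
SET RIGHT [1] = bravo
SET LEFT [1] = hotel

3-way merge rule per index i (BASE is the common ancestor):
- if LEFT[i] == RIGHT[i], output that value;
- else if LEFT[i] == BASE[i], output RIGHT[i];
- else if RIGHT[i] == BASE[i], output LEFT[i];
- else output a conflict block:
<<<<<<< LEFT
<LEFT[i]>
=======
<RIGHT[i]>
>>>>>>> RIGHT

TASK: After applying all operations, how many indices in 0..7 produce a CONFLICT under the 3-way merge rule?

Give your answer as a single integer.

Answer: 1

Derivation:
Final LEFT:  [golf, hotel, alpha, foxtrot, bravo, golf, alpha, alpha]
Final RIGHT: [echo, bravo, alpha, foxtrot, bravo, golf, alpha, alpha]
i=0: L=golf, R=echo=BASE -> take LEFT -> golf
i=1: BASE=charlie L=hotel R=bravo all differ -> CONFLICT
i=2: L=alpha R=alpha -> agree -> alpha
i=3: L=foxtrot R=foxtrot -> agree -> foxtrot
i=4: L=bravo R=bravo -> agree -> bravo
i=5: L=golf R=golf -> agree -> golf
i=6: L=alpha R=alpha -> agree -> alpha
i=7: L=alpha R=alpha -> agree -> alpha
Conflict count: 1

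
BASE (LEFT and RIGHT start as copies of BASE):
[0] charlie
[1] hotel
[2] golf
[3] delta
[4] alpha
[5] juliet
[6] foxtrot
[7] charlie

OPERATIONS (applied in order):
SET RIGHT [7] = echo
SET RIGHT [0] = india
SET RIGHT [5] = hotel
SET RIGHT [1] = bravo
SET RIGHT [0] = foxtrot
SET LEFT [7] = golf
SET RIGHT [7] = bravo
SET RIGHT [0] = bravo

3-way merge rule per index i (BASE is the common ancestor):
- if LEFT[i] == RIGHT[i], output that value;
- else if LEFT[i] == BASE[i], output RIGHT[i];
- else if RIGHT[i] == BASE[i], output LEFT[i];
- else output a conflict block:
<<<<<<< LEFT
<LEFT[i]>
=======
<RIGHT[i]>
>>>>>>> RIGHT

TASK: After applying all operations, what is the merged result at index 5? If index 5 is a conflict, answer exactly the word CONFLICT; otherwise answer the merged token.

Final LEFT:  [charlie, hotel, golf, delta, alpha, juliet, foxtrot, golf]
Final RIGHT: [bravo, bravo, golf, delta, alpha, hotel, foxtrot, bravo]
i=0: L=charlie=BASE, R=bravo -> take RIGHT -> bravo
i=1: L=hotel=BASE, R=bravo -> take RIGHT -> bravo
i=2: L=golf R=golf -> agree -> golf
i=3: L=delta R=delta -> agree -> delta
i=4: L=alpha R=alpha -> agree -> alpha
i=5: L=juliet=BASE, R=hotel -> take RIGHT -> hotel
i=6: L=foxtrot R=foxtrot -> agree -> foxtrot
i=7: BASE=charlie L=golf R=bravo all differ -> CONFLICT
Index 5 -> hotel

Answer: hotel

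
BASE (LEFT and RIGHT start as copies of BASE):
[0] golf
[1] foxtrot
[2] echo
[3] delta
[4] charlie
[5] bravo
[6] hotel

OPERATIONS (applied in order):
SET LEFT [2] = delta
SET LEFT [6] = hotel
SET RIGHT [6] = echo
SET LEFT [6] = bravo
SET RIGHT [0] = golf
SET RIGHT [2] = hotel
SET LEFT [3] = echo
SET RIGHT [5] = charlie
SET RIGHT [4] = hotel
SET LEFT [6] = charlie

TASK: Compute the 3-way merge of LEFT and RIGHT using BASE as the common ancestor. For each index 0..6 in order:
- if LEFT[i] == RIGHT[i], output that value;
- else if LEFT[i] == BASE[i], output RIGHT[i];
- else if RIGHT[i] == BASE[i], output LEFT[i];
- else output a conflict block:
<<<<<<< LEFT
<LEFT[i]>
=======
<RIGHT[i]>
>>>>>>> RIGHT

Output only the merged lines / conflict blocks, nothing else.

Answer: golf
foxtrot
<<<<<<< LEFT
delta
=======
hotel
>>>>>>> RIGHT
echo
hotel
charlie
<<<<<<< LEFT
charlie
=======
echo
>>>>>>> RIGHT

Derivation:
Final LEFT:  [golf, foxtrot, delta, echo, charlie, bravo, charlie]
Final RIGHT: [golf, foxtrot, hotel, delta, hotel, charlie, echo]
i=0: L=golf R=golf -> agree -> golf
i=1: L=foxtrot R=foxtrot -> agree -> foxtrot
i=2: BASE=echo L=delta R=hotel all differ -> CONFLICT
i=3: L=echo, R=delta=BASE -> take LEFT -> echo
i=4: L=charlie=BASE, R=hotel -> take RIGHT -> hotel
i=5: L=bravo=BASE, R=charlie -> take RIGHT -> charlie
i=6: BASE=hotel L=charlie R=echo all differ -> CONFLICT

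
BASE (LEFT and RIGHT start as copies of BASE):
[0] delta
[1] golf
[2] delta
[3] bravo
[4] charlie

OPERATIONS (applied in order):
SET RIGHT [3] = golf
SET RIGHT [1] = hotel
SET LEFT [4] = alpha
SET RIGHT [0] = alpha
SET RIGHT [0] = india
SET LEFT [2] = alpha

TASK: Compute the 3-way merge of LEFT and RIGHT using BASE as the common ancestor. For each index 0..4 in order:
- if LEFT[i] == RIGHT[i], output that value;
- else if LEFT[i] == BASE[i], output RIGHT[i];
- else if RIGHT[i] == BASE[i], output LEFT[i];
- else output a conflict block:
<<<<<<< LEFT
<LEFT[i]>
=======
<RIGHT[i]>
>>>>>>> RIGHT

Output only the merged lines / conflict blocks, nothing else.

Answer: india
hotel
alpha
golf
alpha

Derivation:
Final LEFT:  [delta, golf, alpha, bravo, alpha]
Final RIGHT: [india, hotel, delta, golf, charlie]
i=0: L=delta=BASE, R=india -> take RIGHT -> india
i=1: L=golf=BASE, R=hotel -> take RIGHT -> hotel
i=2: L=alpha, R=delta=BASE -> take LEFT -> alpha
i=3: L=bravo=BASE, R=golf -> take RIGHT -> golf
i=4: L=alpha, R=charlie=BASE -> take LEFT -> alpha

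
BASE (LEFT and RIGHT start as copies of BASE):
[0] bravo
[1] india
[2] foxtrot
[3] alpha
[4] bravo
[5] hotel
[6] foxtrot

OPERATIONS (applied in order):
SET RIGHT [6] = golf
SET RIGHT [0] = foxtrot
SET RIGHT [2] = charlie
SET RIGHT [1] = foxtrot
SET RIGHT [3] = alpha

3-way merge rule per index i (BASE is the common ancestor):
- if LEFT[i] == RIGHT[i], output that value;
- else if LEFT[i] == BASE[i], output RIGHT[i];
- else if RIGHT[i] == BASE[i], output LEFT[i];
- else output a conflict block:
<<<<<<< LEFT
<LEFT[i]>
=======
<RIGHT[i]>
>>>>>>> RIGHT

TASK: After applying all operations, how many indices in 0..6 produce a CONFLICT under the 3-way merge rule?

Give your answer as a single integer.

Final LEFT:  [bravo, india, foxtrot, alpha, bravo, hotel, foxtrot]
Final RIGHT: [foxtrot, foxtrot, charlie, alpha, bravo, hotel, golf]
i=0: L=bravo=BASE, R=foxtrot -> take RIGHT -> foxtrot
i=1: L=india=BASE, R=foxtrot -> take RIGHT -> foxtrot
i=2: L=foxtrot=BASE, R=charlie -> take RIGHT -> charlie
i=3: L=alpha R=alpha -> agree -> alpha
i=4: L=bravo R=bravo -> agree -> bravo
i=5: L=hotel R=hotel -> agree -> hotel
i=6: L=foxtrot=BASE, R=golf -> take RIGHT -> golf
Conflict count: 0

Answer: 0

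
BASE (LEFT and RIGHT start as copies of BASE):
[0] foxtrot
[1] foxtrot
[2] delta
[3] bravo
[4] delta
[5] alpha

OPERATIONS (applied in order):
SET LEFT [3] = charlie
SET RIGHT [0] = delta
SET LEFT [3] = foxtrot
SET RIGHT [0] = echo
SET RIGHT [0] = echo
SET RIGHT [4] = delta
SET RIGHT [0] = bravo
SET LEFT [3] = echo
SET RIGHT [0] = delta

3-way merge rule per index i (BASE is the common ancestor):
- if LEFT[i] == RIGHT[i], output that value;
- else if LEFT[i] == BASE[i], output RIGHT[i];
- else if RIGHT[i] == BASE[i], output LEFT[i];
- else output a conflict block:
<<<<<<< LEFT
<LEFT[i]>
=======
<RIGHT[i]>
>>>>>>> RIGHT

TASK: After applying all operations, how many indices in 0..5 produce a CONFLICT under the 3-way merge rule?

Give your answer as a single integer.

Answer: 0

Derivation:
Final LEFT:  [foxtrot, foxtrot, delta, echo, delta, alpha]
Final RIGHT: [delta, foxtrot, delta, bravo, delta, alpha]
i=0: L=foxtrot=BASE, R=delta -> take RIGHT -> delta
i=1: L=foxtrot R=foxtrot -> agree -> foxtrot
i=2: L=delta R=delta -> agree -> delta
i=3: L=echo, R=bravo=BASE -> take LEFT -> echo
i=4: L=delta R=delta -> agree -> delta
i=5: L=alpha R=alpha -> agree -> alpha
Conflict count: 0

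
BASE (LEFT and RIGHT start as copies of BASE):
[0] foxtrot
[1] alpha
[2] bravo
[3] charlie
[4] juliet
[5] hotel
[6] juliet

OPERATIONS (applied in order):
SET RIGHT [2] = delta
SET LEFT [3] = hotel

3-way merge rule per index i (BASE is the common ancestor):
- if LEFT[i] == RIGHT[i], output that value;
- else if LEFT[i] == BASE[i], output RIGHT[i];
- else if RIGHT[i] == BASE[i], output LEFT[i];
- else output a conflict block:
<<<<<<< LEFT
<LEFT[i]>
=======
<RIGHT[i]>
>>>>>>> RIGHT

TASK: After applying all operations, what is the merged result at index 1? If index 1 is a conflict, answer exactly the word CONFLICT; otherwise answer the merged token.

Final LEFT:  [foxtrot, alpha, bravo, hotel, juliet, hotel, juliet]
Final RIGHT: [foxtrot, alpha, delta, charlie, juliet, hotel, juliet]
i=0: L=foxtrot R=foxtrot -> agree -> foxtrot
i=1: L=alpha R=alpha -> agree -> alpha
i=2: L=bravo=BASE, R=delta -> take RIGHT -> delta
i=3: L=hotel, R=charlie=BASE -> take LEFT -> hotel
i=4: L=juliet R=juliet -> agree -> juliet
i=5: L=hotel R=hotel -> agree -> hotel
i=6: L=juliet R=juliet -> agree -> juliet
Index 1 -> alpha

Answer: alpha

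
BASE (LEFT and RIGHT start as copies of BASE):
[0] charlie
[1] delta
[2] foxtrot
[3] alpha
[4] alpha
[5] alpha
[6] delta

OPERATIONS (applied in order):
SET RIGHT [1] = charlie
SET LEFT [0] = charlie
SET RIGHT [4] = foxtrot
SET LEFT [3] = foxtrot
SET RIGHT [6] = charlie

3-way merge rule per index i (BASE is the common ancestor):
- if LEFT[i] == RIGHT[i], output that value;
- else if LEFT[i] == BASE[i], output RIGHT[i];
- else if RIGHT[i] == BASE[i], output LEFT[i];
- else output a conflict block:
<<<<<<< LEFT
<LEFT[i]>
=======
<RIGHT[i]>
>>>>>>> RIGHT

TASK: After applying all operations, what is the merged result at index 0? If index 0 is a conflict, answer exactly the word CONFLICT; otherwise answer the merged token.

Answer: charlie

Derivation:
Final LEFT:  [charlie, delta, foxtrot, foxtrot, alpha, alpha, delta]
Final RIGHT: [charlie, charlie, foxtrot, alpha, foxtrot, alpha, charlie]
i=0: L=charlie R=charlie -> agree -> charlie
i=1: L=delta=BASE, R=charlie -> take RIGHT -> charlie
i=2: L=foxtrot R=foxtrot -> agree -> foxtrot
i=3: L=foxtrot, R=alpha=BASE -> take LEFT -> foxtrot
i=4: L=alpha=BASE, R=foxtrot -> take RIGHT -> foxtrot
i=5: L=alpha R=alpha -> agree -> alpha
i=6: L=delta=BASE, R=charlie -> take RIGHT -> charlie
Index 0 -> charlie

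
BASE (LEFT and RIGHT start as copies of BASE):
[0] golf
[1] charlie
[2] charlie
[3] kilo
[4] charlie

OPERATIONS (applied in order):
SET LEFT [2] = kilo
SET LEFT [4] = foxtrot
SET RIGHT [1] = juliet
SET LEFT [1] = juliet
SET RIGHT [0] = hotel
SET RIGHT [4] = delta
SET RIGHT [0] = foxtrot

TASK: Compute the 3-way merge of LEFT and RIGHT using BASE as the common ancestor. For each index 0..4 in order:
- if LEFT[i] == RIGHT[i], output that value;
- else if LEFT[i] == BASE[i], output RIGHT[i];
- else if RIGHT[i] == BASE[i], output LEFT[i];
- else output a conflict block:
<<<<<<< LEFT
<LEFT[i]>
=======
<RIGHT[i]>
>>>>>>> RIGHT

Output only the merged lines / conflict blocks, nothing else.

Final LEFT:  [golf, juliet, kilo, kilo, foxtrot]
Final RIGHT: [foxtrot, juliet, charlie, kilo, delta]
i=0: L=golf=BASE, R=foxtrot -> take RIGHT -> foxtrot
i=1: L=juliet R=juliet -> agree -> juliet
i=2: L=kilo, R=charlie=BASE -> take LEFT -> kilo
i=3: L=kilo R=kilo -> agree -> kilo
i=4: BASE=charlie L=foxtrot R=delta all differ -> CONFLICT

Answer: foxtrot
juliet
kilo
kilo
<<<<<<< LEFT
foxtrot
=======
delta
>>>>>>> RIGHT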